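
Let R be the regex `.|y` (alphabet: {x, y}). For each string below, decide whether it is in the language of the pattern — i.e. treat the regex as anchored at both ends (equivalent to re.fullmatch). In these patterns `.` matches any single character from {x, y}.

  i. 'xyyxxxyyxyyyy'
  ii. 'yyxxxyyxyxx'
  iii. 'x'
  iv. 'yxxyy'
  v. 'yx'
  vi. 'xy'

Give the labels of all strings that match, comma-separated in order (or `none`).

i → no match
ii → no match
iii → match
iv → no match
v → no match
vi → no match

iii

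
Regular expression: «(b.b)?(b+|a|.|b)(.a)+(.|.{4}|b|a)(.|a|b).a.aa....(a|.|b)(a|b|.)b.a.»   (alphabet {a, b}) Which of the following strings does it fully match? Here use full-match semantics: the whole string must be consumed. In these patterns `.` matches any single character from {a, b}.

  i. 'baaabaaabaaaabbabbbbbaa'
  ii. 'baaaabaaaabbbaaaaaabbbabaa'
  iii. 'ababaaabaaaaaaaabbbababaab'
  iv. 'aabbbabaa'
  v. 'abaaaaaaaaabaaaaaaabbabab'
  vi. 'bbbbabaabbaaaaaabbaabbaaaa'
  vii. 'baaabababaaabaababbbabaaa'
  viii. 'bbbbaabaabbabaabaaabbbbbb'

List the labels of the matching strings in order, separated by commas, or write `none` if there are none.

i → match
ii → no match
iii → match
iv → no match
v → no match
vi → no match
vii → no match
viii → no match

i, iii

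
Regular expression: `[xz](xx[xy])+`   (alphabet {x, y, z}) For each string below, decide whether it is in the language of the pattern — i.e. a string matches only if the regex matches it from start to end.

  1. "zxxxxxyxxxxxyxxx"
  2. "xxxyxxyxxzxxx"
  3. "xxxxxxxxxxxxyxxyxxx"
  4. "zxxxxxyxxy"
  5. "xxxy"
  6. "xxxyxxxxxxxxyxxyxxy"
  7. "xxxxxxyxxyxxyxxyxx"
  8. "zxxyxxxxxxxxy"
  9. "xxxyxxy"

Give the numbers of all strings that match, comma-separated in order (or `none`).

1 → match
2 → no match
3 → match
4 → match
5 → match
6 → match
7 → no match
8 → match
9 → match

1, 3, 4, 5, 6, 8, 9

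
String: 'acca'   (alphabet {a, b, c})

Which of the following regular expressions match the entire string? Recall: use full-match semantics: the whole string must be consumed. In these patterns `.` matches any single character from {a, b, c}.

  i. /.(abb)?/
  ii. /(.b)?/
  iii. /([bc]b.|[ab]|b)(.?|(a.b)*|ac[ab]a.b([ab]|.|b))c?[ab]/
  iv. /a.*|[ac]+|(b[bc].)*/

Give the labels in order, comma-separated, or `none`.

iii, iv

i → no match
ii → no match
iii → match
iv → match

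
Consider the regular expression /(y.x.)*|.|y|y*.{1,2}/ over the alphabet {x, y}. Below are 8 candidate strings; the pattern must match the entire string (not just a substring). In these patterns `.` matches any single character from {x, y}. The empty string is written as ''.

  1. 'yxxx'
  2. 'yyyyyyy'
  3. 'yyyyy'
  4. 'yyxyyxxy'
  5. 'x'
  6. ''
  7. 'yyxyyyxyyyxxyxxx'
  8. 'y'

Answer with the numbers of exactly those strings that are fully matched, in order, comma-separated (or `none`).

1, 2, 3, 4, 5, 6, 7, 8

1 → match
2 → match
3 → match
4 → match
5 → match
6 → match
7 → match
8 → match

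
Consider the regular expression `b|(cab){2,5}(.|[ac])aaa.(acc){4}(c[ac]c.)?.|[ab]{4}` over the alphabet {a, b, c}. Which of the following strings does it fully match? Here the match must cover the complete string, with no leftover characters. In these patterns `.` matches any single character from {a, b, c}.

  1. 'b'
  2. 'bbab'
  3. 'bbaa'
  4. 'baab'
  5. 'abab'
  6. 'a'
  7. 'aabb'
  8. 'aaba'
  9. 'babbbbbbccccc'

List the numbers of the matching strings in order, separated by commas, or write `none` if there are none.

1 → match
2 → match
3 → match
4 → match
5 → match
6 → no match
7 → match
8 → match
9 → no match

1, 2, 3, 4, 5, 7, 8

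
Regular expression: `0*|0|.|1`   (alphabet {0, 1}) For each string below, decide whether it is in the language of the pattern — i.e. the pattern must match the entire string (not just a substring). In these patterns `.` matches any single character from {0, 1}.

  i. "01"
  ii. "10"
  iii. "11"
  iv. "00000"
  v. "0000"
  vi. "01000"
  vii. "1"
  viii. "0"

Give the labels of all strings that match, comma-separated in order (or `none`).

iv, v, vii, viii

i → no match
ii → no match
iii → no match
iv → match
v → match
vi → no match
vii → match
viii → match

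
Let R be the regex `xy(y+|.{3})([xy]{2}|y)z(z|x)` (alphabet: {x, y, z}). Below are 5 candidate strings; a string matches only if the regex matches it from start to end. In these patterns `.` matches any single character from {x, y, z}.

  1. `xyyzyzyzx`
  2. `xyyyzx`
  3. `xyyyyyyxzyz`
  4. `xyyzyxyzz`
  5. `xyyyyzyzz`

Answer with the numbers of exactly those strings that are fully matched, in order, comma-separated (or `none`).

2, 4

1 → no match
2 → match
3 → no match
4 → match
5 → no match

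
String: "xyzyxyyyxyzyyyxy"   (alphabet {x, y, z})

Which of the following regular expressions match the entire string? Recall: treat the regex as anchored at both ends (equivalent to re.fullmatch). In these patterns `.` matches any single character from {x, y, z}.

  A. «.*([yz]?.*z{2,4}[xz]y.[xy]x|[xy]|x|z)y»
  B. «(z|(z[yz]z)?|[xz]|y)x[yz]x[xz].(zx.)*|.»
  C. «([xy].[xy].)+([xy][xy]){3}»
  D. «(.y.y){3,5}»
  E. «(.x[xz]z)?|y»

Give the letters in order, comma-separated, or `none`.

A, D

A → match
B → no match
C → no match
D → match
E → no match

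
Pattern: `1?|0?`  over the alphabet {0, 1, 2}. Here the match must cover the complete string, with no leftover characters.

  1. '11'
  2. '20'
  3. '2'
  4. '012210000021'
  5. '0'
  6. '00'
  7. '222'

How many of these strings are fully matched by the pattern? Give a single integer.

1

1 → no match
2 → no match
3 → no match
4 → no match
5 → match
6 → no match
7 → no match
Total matched: 1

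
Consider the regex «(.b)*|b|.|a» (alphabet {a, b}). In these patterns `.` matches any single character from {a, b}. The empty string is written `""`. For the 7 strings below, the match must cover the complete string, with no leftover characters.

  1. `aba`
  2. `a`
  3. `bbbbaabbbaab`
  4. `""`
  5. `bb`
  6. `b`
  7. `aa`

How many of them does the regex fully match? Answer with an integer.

1. `aba` → no match
2. `a` → match
3. `bbbbaabbbaab` → no match
4. `""` → match
5. `bb` → match
6. `b` → match
7. `aa` → no match
Total matched: 4

4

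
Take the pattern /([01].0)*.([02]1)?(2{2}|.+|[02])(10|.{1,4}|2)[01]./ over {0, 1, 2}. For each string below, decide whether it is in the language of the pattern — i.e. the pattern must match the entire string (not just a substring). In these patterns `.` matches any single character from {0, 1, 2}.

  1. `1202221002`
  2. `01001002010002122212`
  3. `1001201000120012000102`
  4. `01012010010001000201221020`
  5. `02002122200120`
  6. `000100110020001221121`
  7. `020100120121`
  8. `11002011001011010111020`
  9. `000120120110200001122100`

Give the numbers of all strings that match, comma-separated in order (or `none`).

1, 2, 3, 9

1. `1202221002` → match
2 → match
3 → match
4 → no match
5 → no match
6 → no match
7. `020100120121` → no match
8 → no match
9 → match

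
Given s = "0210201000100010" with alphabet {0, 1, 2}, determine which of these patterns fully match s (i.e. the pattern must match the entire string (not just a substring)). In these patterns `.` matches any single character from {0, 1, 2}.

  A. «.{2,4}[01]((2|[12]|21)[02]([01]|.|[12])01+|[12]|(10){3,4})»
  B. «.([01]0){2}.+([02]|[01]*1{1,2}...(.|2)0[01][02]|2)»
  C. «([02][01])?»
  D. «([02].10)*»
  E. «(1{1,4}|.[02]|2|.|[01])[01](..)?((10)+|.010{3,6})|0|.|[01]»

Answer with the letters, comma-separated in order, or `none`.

A → no match
B → no match
C → no match
D → match
E → no match

D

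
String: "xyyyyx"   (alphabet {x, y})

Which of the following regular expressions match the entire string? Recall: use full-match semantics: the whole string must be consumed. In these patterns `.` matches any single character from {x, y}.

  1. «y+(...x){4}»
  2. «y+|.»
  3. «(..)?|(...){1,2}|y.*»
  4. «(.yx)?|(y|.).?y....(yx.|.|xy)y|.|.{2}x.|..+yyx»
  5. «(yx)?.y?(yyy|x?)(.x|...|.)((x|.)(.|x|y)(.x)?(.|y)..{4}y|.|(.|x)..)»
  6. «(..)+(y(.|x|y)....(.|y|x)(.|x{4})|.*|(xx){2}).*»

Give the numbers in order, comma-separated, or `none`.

3, 4, 5, 6

1 → no match — must start with "y"
2 → no match
3 → match
4 → match
5 → match
6 → match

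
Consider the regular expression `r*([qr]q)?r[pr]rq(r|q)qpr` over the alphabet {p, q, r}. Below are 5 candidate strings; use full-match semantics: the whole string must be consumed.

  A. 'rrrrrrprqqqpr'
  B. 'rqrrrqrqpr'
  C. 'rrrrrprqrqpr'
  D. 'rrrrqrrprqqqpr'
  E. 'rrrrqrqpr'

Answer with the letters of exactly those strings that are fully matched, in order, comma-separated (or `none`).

A → match
B → match
C → match
D → no match
E → match

A, B, C, E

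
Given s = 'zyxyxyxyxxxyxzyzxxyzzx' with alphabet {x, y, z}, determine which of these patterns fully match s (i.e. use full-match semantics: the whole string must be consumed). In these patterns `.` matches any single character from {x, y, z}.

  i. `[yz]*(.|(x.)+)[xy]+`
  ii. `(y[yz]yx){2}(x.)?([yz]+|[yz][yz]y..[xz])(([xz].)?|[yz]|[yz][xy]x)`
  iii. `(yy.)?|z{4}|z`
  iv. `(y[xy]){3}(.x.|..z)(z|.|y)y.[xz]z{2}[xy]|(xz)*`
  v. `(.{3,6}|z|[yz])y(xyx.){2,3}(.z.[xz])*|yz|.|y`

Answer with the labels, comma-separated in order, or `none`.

v

i → no match
ii → no match — must start with 'y'
iii → no match
iv → no match
v → match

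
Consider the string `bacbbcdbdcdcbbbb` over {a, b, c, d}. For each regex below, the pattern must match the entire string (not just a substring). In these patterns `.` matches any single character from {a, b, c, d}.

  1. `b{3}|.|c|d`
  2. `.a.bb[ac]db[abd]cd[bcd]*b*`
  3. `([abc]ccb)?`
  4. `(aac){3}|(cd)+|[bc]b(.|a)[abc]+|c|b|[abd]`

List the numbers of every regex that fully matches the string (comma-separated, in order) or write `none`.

1 → no match
2 → match
3 → no match
4 → no match

2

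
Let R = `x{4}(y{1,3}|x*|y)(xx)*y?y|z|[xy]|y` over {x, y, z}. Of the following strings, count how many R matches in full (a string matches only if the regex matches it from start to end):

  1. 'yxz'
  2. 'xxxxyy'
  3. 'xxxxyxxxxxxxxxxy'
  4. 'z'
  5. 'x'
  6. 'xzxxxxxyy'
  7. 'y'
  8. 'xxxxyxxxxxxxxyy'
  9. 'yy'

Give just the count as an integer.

1 → no match
2 → match
3 → match
4 → match
5 → match
6 → no match
7 → match
8 → match
9 → no match
Total matched: 6

6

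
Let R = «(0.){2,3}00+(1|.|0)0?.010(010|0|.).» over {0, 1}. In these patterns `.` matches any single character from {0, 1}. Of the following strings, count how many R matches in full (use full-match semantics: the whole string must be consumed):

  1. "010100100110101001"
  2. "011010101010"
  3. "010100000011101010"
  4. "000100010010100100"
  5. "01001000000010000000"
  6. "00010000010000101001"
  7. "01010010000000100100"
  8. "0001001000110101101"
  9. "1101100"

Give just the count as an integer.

1 → no match
2 → no match
3 → no match
4 → no match
5 → no match
6 → no match
7 → no match
8 → no match
9 → no match — must start with "0"
Total matched: 0

0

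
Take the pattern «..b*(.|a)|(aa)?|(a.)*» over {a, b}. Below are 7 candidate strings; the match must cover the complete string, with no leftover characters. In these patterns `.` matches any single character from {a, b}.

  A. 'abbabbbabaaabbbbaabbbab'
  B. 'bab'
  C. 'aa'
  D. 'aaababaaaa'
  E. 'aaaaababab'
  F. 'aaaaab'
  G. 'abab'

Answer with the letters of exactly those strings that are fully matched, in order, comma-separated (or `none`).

A → no match
B → match
C → match
D → match
E → match
F → match
G → match

B, C, D, E, F, G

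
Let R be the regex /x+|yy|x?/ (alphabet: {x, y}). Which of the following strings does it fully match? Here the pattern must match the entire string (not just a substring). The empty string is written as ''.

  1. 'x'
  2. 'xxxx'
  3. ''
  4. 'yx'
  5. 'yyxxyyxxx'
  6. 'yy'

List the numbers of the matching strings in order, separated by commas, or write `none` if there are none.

1 → match
2 → match
3 → match
4 → no match
5 → no match
6 → match

1, 2, 3, 6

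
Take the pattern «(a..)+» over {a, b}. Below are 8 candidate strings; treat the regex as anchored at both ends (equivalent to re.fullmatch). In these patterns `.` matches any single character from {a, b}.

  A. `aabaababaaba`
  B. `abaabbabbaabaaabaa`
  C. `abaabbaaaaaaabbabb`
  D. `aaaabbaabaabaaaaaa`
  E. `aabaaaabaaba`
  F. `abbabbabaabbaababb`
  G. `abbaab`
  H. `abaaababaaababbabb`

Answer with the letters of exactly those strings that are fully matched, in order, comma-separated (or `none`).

A → match
B → no match
C → match
D → match
E → match
F → match
G → match
H → match

A, C, D, E, F, G, H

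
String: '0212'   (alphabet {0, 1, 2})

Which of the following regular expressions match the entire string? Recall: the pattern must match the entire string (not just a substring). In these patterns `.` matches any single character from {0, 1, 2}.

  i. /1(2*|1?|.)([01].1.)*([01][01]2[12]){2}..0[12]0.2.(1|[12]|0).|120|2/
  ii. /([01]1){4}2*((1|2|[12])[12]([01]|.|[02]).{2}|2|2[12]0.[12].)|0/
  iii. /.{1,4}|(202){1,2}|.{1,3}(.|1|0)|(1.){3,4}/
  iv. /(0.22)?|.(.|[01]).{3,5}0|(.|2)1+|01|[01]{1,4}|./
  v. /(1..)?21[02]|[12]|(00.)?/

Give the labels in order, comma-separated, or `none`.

iii

i → no match
ii → no match
iii → match
iv → no match
v → no match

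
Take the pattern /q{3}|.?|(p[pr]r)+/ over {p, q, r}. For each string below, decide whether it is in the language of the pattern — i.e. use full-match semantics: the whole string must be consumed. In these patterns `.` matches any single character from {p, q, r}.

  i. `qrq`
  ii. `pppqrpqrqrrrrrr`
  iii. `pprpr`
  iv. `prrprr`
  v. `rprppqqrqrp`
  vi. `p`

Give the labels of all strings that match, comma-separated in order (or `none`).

iv, vi

i. `qrq` → no match
ii → no match
iii. `pprpr` → no match
iv. `prrprr` → match
v. `rprppqqrqrp` → no match
vi. `p` → match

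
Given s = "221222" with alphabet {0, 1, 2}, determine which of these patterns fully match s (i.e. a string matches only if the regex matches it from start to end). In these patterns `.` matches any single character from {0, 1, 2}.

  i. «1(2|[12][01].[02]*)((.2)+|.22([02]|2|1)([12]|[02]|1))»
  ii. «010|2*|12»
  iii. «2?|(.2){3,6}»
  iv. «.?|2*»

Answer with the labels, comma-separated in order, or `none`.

i → no match — must start with "1"
ii → no match
iii → match
iv → no match

iii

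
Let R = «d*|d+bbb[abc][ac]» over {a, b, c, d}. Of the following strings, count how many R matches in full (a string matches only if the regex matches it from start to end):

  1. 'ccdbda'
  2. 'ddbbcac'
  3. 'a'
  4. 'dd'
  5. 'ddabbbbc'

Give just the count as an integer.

1

1 → no match
2 → no match
3 → no match
4 → match
5 → no match
Total matched: 1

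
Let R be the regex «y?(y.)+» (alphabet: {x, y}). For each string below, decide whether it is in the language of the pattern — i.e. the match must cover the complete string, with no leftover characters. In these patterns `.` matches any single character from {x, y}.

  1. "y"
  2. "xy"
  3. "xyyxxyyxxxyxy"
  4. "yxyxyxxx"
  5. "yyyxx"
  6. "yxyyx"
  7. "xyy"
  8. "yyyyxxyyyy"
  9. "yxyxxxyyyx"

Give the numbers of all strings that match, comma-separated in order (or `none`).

1 → no match
2 → no match
3 → no match
4 → no match
5 → no match
6 → no match
7 → no match
8 → no match
9 → no match

none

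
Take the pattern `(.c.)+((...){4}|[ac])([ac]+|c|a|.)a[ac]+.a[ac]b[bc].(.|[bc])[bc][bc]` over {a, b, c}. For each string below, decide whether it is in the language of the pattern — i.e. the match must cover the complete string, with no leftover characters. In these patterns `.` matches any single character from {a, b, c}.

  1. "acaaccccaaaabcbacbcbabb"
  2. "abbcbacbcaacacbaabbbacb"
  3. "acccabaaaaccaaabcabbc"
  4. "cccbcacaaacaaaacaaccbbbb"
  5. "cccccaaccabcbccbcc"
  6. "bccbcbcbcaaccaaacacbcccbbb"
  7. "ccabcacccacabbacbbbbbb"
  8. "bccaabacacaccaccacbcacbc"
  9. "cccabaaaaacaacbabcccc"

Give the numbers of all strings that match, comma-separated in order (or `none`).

none

1 → no match
2 → no match
3 → no match
4 → no match
5 → no match
6 → no match
7 → no match
8 → no match
9 → no match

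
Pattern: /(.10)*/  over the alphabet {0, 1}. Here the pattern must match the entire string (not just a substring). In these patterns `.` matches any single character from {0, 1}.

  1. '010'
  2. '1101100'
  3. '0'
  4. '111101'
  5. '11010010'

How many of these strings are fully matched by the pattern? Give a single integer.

1 → match
2 → no match
3 → no match
4 → no match
5 → no match
Total matched: 1

1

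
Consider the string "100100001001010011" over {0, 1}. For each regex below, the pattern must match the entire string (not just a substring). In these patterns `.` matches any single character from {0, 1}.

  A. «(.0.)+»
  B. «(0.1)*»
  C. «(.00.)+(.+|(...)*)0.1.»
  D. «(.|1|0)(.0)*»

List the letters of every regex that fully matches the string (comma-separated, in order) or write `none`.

C

A → no match
B → no match
C → match
D → no match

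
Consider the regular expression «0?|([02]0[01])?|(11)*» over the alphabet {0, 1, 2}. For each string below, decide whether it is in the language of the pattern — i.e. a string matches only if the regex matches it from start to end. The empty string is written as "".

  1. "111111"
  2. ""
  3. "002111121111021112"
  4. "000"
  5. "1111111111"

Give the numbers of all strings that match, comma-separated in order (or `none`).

1, 2, 4, 5

1. "111111" → match
2. "" → match
3 → no match
4. "000" → match
5. "1111111111" → match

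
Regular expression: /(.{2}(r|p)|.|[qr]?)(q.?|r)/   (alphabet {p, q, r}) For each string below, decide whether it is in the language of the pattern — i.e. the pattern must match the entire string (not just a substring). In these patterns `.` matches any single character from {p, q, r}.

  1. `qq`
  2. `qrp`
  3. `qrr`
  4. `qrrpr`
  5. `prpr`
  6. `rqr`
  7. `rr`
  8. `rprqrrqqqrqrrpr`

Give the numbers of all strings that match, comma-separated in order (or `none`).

1 → match
2 → no match
3 → no match
4 → no match
5 → match
6 → match
7 → match
8 → no match

1, 5, 6, 7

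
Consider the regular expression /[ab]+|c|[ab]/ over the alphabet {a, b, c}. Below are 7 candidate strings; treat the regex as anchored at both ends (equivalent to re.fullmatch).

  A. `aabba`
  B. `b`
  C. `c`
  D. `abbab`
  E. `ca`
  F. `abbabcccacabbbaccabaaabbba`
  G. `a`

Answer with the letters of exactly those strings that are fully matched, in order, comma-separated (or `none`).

A, B, C, D, G

A. `aabba` → match
B. `b` → match
C. `c` → match
D. `abbab` → match
E. `ca` → no match
F → no match
G. `a` → match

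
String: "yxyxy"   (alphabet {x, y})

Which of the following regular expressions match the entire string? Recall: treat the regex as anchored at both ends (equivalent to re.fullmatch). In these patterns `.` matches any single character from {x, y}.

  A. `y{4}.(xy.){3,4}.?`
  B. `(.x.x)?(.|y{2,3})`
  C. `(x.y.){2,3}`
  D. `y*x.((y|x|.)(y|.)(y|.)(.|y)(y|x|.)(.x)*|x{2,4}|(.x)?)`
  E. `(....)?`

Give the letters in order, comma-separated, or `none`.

A → no match
B → match
C → no match — must start with "x"
D → no match
E → no match

B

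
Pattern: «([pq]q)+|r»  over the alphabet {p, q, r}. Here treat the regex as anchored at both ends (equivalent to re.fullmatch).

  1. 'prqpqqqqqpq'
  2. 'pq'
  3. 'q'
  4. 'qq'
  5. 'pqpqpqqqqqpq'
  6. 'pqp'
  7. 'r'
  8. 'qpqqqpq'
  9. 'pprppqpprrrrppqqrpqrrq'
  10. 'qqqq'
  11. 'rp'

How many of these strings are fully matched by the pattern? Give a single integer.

1. 'prqpqqqqqpq' → no match
2. 'pq' → match
3. 'q' → no match
4. 'qq' → match
5. 'pqpqpqqqqqpq' → match
6. 'pqp' → no match
7. 'r' → match
8. 'qpqqqpq' → no match
9 → no match
10. 'qqqq' → match
11. 'rp' → no match
Total matched: 5

5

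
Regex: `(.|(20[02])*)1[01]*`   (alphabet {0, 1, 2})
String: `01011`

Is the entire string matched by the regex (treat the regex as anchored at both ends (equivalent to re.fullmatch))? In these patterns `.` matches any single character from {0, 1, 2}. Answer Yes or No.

Yes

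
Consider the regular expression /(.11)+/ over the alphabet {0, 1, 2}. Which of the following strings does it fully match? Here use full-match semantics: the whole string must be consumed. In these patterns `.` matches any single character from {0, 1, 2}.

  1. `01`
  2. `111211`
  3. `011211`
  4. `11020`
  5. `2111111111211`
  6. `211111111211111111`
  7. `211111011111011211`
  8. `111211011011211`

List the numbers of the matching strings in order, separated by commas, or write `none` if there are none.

1 → no match — must end with `11`
2 → match
3 → match
4 → no match — must end with `11`
5 → no match
6 → match
7 → match
8 → match

2, 3, 6, 7, 8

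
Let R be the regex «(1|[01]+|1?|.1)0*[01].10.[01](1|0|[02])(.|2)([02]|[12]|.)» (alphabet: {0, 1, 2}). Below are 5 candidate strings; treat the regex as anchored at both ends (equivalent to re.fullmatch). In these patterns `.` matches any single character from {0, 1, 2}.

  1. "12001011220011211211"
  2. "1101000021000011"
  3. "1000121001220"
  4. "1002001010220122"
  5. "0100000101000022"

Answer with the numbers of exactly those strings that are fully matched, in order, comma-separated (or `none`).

2, 3, 5

1 → no match
2 → match
3 → match
4 → no match
5 → match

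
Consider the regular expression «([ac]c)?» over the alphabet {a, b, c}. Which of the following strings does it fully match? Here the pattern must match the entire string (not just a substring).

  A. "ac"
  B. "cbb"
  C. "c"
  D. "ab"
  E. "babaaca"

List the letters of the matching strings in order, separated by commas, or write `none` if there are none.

A → match
B → no match
C → no match
D → no match
E → no match

A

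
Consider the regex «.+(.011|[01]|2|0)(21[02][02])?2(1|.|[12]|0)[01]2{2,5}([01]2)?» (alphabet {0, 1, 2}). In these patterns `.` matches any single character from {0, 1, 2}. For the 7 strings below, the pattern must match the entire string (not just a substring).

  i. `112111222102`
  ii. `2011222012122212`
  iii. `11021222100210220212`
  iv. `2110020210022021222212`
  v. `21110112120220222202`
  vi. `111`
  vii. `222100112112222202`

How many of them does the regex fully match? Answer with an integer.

2

i → no match
ii → no match
iii → no match
iv → no match
v → match
vi → no match
vii → match
Total matched: 2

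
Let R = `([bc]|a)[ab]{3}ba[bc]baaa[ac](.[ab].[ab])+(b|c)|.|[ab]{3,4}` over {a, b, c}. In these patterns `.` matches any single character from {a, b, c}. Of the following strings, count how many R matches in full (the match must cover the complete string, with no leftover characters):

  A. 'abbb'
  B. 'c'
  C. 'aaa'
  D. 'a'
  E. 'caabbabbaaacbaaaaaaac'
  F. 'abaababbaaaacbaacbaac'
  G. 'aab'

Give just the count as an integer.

A → match
B → match
C → match
D → match
E → match
F → match
G → match
Total matched: 7

7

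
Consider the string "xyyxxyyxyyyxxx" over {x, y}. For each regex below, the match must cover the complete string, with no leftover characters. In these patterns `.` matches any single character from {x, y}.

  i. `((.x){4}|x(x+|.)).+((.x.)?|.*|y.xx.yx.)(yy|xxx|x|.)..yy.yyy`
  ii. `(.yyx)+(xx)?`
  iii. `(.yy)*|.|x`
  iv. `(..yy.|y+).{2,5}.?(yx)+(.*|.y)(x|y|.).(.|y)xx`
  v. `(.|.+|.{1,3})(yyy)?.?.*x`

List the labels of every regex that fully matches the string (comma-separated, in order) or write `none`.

ii, v

i → no match — must end with "yyy"
ii → match
iii → no match
iv → no match
v → match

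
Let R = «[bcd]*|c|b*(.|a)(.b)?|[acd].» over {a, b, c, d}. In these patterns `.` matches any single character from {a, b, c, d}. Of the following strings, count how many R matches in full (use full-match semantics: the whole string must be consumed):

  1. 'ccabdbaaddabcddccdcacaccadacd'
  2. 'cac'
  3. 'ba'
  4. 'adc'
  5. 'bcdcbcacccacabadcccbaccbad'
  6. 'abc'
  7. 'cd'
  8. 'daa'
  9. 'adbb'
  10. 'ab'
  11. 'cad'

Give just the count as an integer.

3

1 → no match
2 → no match
3 → match
4 → no match
5 → no match
6 → no match
7 → match
8 → no match
9 → no match
10 → match
11 → no match
Total matched: 3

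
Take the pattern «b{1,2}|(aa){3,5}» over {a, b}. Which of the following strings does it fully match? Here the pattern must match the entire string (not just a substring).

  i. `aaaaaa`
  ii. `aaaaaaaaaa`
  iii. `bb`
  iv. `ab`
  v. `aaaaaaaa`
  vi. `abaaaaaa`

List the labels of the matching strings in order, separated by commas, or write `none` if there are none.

i → match
ii → match
iii → match
iv → no match
v → match
vi → no match

i, ii, iii, v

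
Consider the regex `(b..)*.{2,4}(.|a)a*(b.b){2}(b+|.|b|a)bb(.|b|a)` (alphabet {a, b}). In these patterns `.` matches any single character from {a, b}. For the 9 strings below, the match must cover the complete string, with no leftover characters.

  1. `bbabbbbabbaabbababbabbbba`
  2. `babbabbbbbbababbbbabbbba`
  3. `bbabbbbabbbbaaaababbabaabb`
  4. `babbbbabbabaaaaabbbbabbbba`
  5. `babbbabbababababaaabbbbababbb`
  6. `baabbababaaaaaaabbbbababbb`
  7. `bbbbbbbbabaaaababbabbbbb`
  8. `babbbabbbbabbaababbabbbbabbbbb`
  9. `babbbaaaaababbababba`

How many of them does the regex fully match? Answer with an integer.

8

1 → match
2 → match
3 → no match
4 → match
5 → match
6 → match
7 → match
8 → match
9 → match
Total matched: 8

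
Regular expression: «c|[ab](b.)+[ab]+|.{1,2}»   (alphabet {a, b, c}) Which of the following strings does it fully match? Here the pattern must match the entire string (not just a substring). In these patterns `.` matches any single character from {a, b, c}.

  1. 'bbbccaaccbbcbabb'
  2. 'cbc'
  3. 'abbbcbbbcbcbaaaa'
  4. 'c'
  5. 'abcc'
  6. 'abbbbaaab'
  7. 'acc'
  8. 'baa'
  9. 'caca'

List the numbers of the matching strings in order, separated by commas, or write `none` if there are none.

1 → no match
2. 'cbc' → no match
3 → match
4. 'c' → match
5. 'abcc' → no match
6. 'abbbbaaab' → match
7. 'acc' → no match
8. 'baa' → no match
9. 'caca' → no match

3, 4, 6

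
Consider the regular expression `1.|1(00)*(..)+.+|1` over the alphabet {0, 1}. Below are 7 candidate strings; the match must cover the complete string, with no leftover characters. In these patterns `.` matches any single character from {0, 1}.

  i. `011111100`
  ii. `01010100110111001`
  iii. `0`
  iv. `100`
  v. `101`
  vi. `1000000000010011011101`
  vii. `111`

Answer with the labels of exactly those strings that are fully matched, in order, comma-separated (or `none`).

i → no match — must start with `1`
ii → no match — must start with `1`
iii → no match — must start with `1`
iv → no match
v → no match
vi → match
vii → no match

vi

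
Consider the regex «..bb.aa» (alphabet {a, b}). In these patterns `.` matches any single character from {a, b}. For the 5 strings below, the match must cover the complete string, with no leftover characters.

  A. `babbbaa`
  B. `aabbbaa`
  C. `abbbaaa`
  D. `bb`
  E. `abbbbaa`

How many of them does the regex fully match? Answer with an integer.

A → match
B → match
C → match
D → no match — must end with `aa`
E → match
Total matched: 4

4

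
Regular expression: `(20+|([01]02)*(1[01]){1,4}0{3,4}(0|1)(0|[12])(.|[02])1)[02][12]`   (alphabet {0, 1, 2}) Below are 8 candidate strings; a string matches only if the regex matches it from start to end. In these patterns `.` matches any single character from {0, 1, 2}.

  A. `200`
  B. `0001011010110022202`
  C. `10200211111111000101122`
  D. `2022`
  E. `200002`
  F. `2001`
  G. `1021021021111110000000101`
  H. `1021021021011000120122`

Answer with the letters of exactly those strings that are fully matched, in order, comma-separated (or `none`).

C, D, E, F, G, H

A → no match
B → no match
C → match
D → match
E → match
F → match
G → match
H → match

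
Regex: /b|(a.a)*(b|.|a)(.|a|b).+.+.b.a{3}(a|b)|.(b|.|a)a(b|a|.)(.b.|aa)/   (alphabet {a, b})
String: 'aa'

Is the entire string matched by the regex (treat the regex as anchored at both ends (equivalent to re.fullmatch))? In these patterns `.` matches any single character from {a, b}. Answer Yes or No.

No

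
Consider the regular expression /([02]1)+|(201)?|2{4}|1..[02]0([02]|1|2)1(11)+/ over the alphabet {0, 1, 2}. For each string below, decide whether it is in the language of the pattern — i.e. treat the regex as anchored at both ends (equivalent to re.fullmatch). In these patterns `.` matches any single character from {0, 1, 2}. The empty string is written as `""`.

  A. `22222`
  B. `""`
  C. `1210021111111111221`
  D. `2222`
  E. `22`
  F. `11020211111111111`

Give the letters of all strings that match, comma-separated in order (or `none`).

B, D, F

A. `22222` → no match
B. `""` → match
C → no match
D. `2222` → match
E. `22` → no match
F → match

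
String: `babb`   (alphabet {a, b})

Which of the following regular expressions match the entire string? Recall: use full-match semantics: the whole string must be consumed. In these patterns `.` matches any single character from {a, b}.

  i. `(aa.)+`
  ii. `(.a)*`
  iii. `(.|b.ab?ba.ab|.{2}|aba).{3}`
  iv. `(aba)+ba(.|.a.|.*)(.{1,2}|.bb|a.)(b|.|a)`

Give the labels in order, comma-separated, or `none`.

i → no match — must start with `aa`
ii → no match
iii → match
iv → no match — must start with `aba`

iii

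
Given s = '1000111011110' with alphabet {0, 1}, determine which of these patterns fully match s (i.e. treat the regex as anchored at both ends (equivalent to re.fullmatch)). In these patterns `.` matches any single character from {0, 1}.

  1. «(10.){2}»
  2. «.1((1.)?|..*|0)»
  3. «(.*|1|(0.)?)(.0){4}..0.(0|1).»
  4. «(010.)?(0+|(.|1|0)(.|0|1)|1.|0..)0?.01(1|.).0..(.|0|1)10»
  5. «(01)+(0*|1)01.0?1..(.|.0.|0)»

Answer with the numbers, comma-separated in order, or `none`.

4

1 → no match
2 → no match
3 → no match
4 → match
5 → no match — must start with '01'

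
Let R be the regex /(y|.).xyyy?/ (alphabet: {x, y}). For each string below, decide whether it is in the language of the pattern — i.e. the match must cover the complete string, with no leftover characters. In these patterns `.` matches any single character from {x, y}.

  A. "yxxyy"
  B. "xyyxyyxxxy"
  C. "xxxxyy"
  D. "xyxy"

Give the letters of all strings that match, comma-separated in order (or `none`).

A → match
B → no match
C → no match
D → no match

A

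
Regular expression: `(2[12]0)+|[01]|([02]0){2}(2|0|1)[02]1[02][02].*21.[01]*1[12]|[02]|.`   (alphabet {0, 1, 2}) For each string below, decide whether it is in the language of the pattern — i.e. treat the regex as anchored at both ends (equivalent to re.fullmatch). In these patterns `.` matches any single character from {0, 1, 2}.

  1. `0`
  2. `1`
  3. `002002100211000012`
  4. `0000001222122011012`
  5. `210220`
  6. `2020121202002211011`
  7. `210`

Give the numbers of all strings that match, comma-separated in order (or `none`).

1, 2, 3, 5, 6, 7

1 → match
2 → match
3 → match
4 → no match
5 → match
6 → match
7 → match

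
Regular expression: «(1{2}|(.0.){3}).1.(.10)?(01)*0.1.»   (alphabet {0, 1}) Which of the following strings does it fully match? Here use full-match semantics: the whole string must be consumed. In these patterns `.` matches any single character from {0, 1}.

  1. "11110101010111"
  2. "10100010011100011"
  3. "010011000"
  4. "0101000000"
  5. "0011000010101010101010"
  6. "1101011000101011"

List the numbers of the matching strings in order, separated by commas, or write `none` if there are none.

none

1 → no match
2 → no match
3 → no match
4 → no match
5 → no match
6 → no match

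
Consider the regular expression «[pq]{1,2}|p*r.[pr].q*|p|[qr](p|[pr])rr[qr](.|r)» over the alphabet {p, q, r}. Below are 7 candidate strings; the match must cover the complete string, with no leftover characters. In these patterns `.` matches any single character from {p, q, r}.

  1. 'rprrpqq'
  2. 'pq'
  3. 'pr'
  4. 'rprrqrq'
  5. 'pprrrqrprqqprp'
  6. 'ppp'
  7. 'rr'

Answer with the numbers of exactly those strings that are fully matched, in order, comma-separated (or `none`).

2

1 → no match
2 → match
3 → no match
4 → no match
5 → no match
6 → no match
7 → no match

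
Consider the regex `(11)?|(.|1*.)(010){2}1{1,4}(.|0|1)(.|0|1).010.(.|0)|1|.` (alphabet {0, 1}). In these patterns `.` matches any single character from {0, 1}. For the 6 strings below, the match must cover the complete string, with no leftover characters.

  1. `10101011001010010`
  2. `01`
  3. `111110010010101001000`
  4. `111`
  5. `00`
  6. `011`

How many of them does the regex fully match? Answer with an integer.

1

1 → no match
2 → no match
3 → match
4 → no match
5 → no match
6 → no match
Total matched: 1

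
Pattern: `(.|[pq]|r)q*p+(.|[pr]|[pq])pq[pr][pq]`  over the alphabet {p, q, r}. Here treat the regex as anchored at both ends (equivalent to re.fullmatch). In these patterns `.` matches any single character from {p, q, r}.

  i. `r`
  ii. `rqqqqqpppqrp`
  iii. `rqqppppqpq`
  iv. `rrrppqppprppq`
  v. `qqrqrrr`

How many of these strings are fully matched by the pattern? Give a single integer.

2

i. `r` → no match
ii. `rqqqqqpppqrp` → match
iii. `rqqppppqpq` → match
iv → no match
v. `qqrqrrr` → no match
Total matched: 2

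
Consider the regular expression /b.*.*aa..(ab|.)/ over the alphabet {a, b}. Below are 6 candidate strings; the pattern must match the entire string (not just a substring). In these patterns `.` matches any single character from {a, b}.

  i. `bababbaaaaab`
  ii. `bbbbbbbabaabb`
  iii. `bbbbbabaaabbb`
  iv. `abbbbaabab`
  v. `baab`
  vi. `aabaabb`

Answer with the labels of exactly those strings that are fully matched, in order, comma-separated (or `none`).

i. `bababbaaaaab` → match
ii → no match
iii → match
iv. `abbbbaabab` → no match — must start with `b`
v. `baab` → no match
vi. `aabaabb` → no match — must start with `b`

i, iii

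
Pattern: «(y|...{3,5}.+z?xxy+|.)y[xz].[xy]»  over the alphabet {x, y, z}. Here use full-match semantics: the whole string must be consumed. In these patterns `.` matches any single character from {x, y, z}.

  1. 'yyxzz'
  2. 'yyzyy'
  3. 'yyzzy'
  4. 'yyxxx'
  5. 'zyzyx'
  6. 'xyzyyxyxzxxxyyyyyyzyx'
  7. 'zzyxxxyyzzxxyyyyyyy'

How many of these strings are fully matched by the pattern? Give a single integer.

1 → no match
2 → match
3 → match
4 → match
5 → match
6 → match
7 → no match
Total matched: 5

5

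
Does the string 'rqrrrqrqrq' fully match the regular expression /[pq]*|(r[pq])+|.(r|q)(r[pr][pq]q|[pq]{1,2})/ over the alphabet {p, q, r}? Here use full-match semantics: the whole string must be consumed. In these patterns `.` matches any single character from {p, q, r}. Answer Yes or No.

No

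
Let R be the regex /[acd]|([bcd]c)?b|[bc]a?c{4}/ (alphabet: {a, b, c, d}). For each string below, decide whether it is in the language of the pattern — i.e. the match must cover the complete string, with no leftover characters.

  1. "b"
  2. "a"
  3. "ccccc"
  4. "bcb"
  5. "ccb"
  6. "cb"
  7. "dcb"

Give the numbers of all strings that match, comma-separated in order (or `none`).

1, 2, 3, 4, 5, 7

1 → match
2 → match
3 → match
4 → match
5 → match
6 → no match
7 → match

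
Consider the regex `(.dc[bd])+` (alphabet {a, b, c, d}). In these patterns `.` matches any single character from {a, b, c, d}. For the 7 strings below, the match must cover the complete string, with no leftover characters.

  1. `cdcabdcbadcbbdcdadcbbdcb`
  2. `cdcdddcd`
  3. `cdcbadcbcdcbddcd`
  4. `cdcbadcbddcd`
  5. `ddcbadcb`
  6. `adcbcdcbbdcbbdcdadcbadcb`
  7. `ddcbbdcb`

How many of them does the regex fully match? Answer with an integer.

6

1 → no match
2. `cdcdddcd` → match
3 → match
4. `cdcbadcbddcd` → match
5. `ddcbadcb` → match
6 → match
7. `ddcbbdcb` → match
Total matched: 6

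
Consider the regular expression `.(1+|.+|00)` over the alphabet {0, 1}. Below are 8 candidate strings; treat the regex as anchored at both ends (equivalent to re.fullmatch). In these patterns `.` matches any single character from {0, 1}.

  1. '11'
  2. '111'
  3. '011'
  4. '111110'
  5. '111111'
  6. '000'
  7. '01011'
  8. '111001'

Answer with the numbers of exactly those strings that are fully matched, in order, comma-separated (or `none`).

1, 2, 3, 4, 5, 6, 7, 8

1 → match
2 → match
3 → match
4 → match
5 → match
6 → match
7 → match
8 → match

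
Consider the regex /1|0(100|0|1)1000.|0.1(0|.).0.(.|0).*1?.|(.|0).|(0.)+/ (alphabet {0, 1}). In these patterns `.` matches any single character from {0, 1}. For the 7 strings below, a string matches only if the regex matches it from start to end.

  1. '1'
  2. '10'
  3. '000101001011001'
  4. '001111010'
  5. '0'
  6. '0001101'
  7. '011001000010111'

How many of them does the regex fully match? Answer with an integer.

2

1. '1' → match
2. '10' → match
3 → no match
4. '001111010' → no match
5. '0' → no match
6. '0001101' → no match
7 → no match
Total matched: 2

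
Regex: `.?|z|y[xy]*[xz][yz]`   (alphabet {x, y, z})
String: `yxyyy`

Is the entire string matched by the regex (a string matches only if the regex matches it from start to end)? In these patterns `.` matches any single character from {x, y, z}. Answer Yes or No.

No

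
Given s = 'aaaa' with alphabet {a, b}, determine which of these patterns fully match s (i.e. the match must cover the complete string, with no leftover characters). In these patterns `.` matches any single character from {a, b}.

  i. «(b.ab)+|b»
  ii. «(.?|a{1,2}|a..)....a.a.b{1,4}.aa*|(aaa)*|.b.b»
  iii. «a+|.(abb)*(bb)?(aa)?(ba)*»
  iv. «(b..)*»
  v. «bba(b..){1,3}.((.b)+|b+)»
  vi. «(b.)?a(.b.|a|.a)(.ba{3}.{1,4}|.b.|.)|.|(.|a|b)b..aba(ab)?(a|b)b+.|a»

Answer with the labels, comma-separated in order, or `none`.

i → no match — must start with 'b'
ii → no match
iii → match
iv → no match
v → no match — must start with 'bbab'
vi → match

iii, vi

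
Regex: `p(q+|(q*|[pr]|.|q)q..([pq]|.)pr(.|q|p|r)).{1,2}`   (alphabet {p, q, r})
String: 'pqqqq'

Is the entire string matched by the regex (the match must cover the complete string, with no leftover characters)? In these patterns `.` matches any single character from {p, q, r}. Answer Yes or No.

Yes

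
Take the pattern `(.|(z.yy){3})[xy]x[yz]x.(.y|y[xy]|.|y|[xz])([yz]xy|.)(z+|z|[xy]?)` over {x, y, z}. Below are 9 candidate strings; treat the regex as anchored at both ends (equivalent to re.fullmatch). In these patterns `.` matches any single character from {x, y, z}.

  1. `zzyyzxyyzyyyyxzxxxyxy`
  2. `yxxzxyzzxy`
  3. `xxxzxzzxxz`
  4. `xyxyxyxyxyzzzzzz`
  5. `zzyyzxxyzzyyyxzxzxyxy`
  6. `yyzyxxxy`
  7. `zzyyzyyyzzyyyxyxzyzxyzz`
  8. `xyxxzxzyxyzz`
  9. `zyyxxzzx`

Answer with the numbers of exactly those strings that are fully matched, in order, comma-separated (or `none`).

1, 2, 4, 7

1 → match
2. `yxxzxyzzxy` → match
3. `xxxzxzzxxz` → no match
4 → match
5 → no match
6. `yyzyxxxy` → no match
7 → match
8. `xyxxzxzyxyzz` → no match
9. `zyyxxzzx` → no match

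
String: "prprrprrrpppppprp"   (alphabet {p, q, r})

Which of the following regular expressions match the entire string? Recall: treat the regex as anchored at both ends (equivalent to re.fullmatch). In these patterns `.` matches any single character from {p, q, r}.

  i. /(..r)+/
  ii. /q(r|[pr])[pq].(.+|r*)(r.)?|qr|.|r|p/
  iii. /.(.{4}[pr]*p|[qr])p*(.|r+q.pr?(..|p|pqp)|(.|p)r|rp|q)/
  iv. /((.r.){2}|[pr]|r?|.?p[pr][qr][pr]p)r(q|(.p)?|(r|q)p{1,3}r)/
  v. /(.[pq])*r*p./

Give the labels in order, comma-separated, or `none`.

iii

i → no match — must end with "r"
ii → no match
iii → match
iv → no match
v → no match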